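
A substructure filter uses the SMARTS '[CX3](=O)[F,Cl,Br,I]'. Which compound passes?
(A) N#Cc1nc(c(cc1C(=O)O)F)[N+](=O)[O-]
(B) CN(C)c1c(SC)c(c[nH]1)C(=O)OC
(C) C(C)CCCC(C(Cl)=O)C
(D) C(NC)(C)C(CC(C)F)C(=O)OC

[CX3](=O)[F,Cl,Br,I] describes a carbonyl carbon bonded to a halogen (an acyl halide).
(A) has a carboxylic acid group (-C(=O)OH) but the carbonyl is bonded to -OH, not to a halogen.
(B) has a methyl-ester group (-C(=O)OCH3) but the carbonyl is bonded to -O-C, not to a halogen.
(C) contains an acyl chloride (-C(=O)Cl), which satisfies every atom and bond constraint.
(D) has a methyl-ester group (-C(=O)OCH3) but the carbonyl is bonded to -O-C, not to a halogen.
So the answer is (C).

C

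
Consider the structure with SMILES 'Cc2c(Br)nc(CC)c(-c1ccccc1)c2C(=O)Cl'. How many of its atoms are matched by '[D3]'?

The query [D3] means: atom with exactly three heavy-atom neighbours.
Check the 19 heavy atoms by environment: 1× n (aromatic, D2) → no; 6× c (aromatic, D3) → match; 1× Br (D1) → no; 2× C (D1) → no; 1× C (D2) → no; 1× C (D3) → match; 1× O (D1) → no; 1× Cl (D1) → no; 5× c (aromatic, D2) → no.
Summing the matching environments: 6 + 1 = 7 matching atoms.

7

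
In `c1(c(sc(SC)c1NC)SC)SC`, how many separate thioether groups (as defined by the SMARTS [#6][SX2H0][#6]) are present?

[#6][SX2H0][#6] is the SMARTS for a thioether: an aliphatic sulfur bridging two carbons with no H on the sulfur.
The molecule carries 3 separate instances of a methylthio ether (-SCH3) meeting every constraint; each maps to a distinct set of atoms, giving 3 matches.

3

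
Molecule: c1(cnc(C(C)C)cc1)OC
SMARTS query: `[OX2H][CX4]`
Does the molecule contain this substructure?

No

The pattern [OX2H][CX4] describes a hydroxyl oxygen bound to an sp3 (X4) carbon — an aliphatic alcohol.
The closest candidate here is a methoxy ether (-OCH3), but the oxygen has H0 (ether), not H1. No other fragment satisfies the full query, so there is no match.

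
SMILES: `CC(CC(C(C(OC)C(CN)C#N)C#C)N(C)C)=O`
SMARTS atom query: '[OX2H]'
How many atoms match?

0

The query [OX2H] means: aliphatic oxygen with two connections, one of which is H — an -OH oxygen.
Check the 19 heavy atoms by environment: 2× C (H2, X4) → no; 4× C (H1, X4) → no; 2× C (H0, X2) → no; 1× C (H1, X2) → no; 1× N (H0, X3) → no; 4× C (H3, X4) → no; 1× N (H0, X1) → no; 1× C (H0, X3) → no; 1× O (H0, X1) → no; 1× N (H2, X3) → no; 1× O (H0, X2) → no.
No environment satisfies the query, so 0 matching atoms.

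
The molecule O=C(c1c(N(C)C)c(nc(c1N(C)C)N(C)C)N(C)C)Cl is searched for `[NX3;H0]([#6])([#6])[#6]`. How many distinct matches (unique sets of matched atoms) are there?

[NX3;H0]([#6])([#6])[#6] is the SMARTS for a tertiary amine: a trivalent nitrogen with no H, bonded to three carbons.
The molecule carries 4 separate instances of a dimethylamino group (-N(CH3)2) meeting every constraint; each maps to a distinct set of atoms, giving 4 matches.

4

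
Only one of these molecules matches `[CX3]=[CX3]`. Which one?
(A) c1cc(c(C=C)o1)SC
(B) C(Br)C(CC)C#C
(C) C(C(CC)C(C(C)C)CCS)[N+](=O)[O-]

[CX3]=[CX3] describes a non-aromatic C=C double bond between two sp2 carbons (an alkene).
(A) contains a vinyl group (-CH=CH2), which satisfies every atom and bond constraint.
(B) has an ethynyl group (-C#CH) but the C-C bond is a triple bond, not a double bond.
(C) has an ethyl group (-CH2CH3) but its C-C bond is a single bond between CX4 carbons, not CX3=CX3.
So the answer is (A).

A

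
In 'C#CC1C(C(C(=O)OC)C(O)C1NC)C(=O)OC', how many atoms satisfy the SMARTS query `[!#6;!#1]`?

6

The query [!#6;!#1] means: not carbon and not hydrogen — any heteroatom.
Check the 18 heavy atoms by environment: 12× C → no; 5× O → match; 1× N → match.
Summing the matching environments: 5 + 1 = 6 matching atoms.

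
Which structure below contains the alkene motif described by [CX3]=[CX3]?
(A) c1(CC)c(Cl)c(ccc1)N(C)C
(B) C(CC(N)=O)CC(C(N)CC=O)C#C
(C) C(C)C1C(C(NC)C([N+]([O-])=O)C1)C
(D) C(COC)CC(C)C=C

D

[CX3]=[CX3] describes a non-aromatic C=C double bond between two sp2 carbons (an alkene).
(A) has an ethyl group (-CH2CH3) but its C-C bond is a single bond between CX4 carbons, not CX3=CX3.
(B) has an ethynyl group (-C#CH) but the C-C bond is a triple bond, not a double bond.
(C) has an ethyl group (-CH2CH3) but its C-C bond is a single bond between CX4 carbons, not CX3=CX3.
(D) contains a vinyl group (-CH=CH2), which satisfies every atom and bond constraint.
So the answer is (D).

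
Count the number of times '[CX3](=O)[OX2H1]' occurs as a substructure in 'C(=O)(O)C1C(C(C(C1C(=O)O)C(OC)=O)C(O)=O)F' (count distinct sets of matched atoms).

[CX3](=O)[OX2H1] is the SMARTS for a carboxylic acid: an sp2 carbon double-bonded to O and single-bonded to an -OH oxygen.
The molecule carries 3 separate instances of a carboxylic acid group (-C(=O)OH) meeting every constraint; each maps to a distinct set of atoms, giving 3 matches.

3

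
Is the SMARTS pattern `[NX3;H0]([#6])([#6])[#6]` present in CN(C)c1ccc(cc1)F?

Yes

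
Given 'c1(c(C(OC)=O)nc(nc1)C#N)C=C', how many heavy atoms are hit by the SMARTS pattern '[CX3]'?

3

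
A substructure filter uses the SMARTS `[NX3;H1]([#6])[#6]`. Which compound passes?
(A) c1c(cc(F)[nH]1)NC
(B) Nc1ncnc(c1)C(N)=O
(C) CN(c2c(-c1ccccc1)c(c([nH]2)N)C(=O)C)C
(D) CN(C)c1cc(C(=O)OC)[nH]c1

A

[NX3;H1]([#6])[#6] describes a trivalent nitrogen with one H, bonded to two carbons (a secondary amine).
(A) contains an N-methylamino group (-NHCH3), which satisfies every atom and bond constraint.
(B) has a primary amide (-C(=O)NH2) but the -C(=O)NH2 nitrogen has H2, not H1.
(C) has a primary amino group (-NH2) but the nitrogen has H2 and only one carbon neighbour.
(D) has a dimethylamino group (-N(CH3)2) but the nitrogen has H0, not H1.
So the answer is (A).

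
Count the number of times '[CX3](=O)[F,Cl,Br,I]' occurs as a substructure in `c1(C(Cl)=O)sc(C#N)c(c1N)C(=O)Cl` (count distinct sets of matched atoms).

[CX3](=O)[F,Cl,Br,I] is the SMARTS for an acyl halide: a carbonyl carbon bonded to a halogen.
The molecule carries 2 separate instances of an acyl chloride (-C(=O)Cl) meeting every constraint; each maps to a distinct set of atoms, giving 2 matches.

2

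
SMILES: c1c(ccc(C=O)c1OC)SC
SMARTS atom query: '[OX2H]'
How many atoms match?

0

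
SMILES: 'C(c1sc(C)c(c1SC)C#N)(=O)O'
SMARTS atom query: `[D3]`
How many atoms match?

5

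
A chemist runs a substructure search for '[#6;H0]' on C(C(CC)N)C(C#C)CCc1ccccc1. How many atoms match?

2

Check the 16 heavy atoms by environment: 1× C (H3) → no; 4× C (H2) → no; 3× C (H1) → no; 1× c (aromatic, H0) → match; 5× c (aromatic, H1) → no; 1× N (H2) → no; 1× C (H0) → match.
Summing the matching environments: 1 + 1 = 2 matching atoms.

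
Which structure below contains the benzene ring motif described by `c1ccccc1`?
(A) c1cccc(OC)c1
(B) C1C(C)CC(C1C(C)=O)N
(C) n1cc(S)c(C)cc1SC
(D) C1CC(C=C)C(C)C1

A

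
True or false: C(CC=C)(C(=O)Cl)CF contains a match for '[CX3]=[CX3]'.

True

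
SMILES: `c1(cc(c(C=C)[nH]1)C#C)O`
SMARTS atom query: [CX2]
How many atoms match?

2

The query [CX2] means: C with X2: aliphatic carbon with exactly 2 total connections.
Check the 10 heavy atoms by environment: 1× n (aromatic, X3) → no; 4× c (aromatic, X3) → no; 1× O (X2) → no; 2× C (X2) → match; 2× C (X3) → no.
That gives 2 matching atoms.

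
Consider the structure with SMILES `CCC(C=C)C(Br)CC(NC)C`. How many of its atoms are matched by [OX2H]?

0

Check the 12 heavy atoms by environment: 3× C (H3, X4) → no; 3× C (H1, X4) → no; 2× C (H2, X4) → no; 1× Br (H0, X1) → no; 1× N (H1, X3) → no; 1× C (H1, X3) → no; 1× C (H2, X3) → no.
No environment satisfies the query, so 0 matching atoms.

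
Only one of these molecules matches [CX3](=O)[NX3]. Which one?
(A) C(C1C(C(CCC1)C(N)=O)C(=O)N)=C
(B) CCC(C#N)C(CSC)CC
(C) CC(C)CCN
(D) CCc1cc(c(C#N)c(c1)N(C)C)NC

[CX3](=O)[NX3] describes a carbonyl carbon bonded to a trivalent nitrogen (an amide).
(A) contains a primary amide (-C(=O)NH2), which satisfies every atom and bond constraint.
(B) has a nitrile (-C#N) but the nitrile N is NX1 (triple-bonded), not NX3.
(C) has a primary amino group (-NH2) but the -NH2 is not attached to a carbonyl carbon.
(D) has a nitrile (-C#N) but the nitrile N is NX1 (triple-bonded), not NX3.
So the answer is (A).

A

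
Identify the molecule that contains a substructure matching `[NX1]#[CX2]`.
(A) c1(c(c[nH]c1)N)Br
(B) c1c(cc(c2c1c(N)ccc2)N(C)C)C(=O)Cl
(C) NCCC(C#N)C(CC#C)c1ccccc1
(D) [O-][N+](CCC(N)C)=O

[NX1]#[CX2] describes a nitrogen triple-bonded to a two-connected carbon (a nitrile).
(A) has a primary amino group (-NH2) but the nitrogen is NX3 (three connections), not NX1 triple-bonded.
(B) has a primary amino group (-NH2) but the nitrogen is NX3 (three connections), not NX1 triple-bonded.
(C) contains a nitrile (-C#N), which satisfies every atom and bond constraint.
(D) has a nitro group (-[N+](=O)[O-]) but there is no C#N triple bond.
So the answer is (C).

C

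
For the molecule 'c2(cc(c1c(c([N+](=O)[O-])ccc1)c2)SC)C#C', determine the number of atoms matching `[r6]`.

10

The query [r6] means: r6 matches atoms in a six-membered ring.
Check the 17 heavy atoms by environment: 10× c (aromatic, in 6-ring) → match; 1× S (acyclic) → no; 3× C (acyclic) → no; 1× N (charge +1, acyclic) → no; 1× O (charge -1, acyclic) → no; 1× O (acyclic) → no.
That gives 10 matching atoms.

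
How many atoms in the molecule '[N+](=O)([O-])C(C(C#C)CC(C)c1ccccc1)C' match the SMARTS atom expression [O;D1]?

2

Check the 17 heavy atoms by environment: 3× C (D1) → no; 3× C (D3) → no; 2× C (D2) → no; 1× N (charge +1, D3) → no; 1× O (charge -1, D1) → match; 1× O (D1) → match; 1× c (aromatic, D3) → no; 5× c (aromatic, D2) → no.
Summing the matching environments: 1 + 1 = 2 matching atoms.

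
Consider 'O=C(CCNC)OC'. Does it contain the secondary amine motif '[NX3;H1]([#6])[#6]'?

Yes

The pattern [NX3;H1]([#6])[#6] describes a trivalent nitrogen with one H, bonded to two carbons — a secondary amine.
The molecule carries an N-methylamino group (-NHCH3), whose atoms satisfy every constraint of the query, so the pattern matches.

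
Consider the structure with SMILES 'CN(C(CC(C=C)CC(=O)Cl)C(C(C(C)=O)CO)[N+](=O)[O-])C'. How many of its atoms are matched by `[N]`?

2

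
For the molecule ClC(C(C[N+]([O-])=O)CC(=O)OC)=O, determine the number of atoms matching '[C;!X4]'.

2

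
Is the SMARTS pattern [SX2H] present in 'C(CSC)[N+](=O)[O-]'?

The pattern [SX2H] describes an aliphatic sulfur with two connections, one being H — a thiol.
The closest candidate here is a methylthio ether (-SCH3), but the sulfur has H0 (bonded to two carbons), not H1. No other fragment satisfies the full query, so there is no match.

No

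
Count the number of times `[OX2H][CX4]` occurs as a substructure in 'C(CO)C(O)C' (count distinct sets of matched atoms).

[OX2H][CX4] is the SMARTS for an aliphatic alcohol: a hydroxyl oxygen bound to an sp3 (X4) carbon.
The molecule carries 2 separate instances of a hydroxyl group (-OH) meeting every constraint; each maps to a distinct set of atoms, giving 2 matches.

2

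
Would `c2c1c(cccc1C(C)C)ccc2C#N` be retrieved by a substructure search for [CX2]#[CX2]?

No

The pattern [CX2]#[CX2] describes a carbon-carbon triple bond — an alkyne.
The closest candidate here is a nitrile (-C#N), but the triple bond is C#N, not C#C. No other fragment satisfies the full query, so there is no match.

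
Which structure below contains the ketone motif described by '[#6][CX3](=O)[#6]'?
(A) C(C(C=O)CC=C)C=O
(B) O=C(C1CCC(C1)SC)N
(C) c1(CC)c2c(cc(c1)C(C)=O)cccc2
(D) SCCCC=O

[#6][CX3](=O)[#6] describes a carbonyl carbon (no H) flanked by two carbons (a ketone).
(A) has an aldehyde (-CHO) but the carbonyl carbon has H1, so it is not flanked by two carbons.
(B) has a primary amide (-C(=O)NH2) but one neighbour of the carbonyl carbon is N, not C.
(C) contains an acetyl/ketone group (-C(=O)CH3), which satisfies every atom and bond constraint.
(D) has an aldehyde (-CHO) but the carbonyl carbon has H1, so it is not flanked by two carbons.
So the answer is (C).

C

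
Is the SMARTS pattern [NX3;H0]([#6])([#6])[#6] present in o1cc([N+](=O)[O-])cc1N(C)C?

Yes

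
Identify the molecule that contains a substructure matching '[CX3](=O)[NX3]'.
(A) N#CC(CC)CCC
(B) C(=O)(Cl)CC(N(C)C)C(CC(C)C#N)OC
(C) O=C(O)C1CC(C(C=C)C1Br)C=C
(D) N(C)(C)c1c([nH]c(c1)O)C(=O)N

D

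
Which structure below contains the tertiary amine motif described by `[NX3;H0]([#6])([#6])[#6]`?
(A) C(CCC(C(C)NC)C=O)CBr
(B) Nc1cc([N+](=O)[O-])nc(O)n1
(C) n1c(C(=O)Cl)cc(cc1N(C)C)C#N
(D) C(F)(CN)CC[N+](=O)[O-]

[NX3;H0]([#6])([#6])[#6] describes a trivalent nitrogen with no H, bonded to three carbons (a tertiary amine).
(A) has an N-methylamino group (-NHCH3) but the nitrogen still has one H (H1), not H0.
(B) has a primary amino group (-NH2) but the nitrogen has H2, not H0 with three carbons.
(C) contains a dimethylamino group (-N(CH3)2), which satisfies every atom and bond constraint.
(D) has a primary amino group (-NH2) but the nitrogen has H2, not H0 with three carbons.
So the answer is (C).

C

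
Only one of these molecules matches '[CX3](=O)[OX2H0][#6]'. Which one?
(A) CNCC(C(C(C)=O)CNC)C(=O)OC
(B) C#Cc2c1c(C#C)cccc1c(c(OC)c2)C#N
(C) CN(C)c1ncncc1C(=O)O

A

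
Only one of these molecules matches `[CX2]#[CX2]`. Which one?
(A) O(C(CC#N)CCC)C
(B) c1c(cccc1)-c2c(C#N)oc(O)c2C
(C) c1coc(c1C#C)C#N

[CX2]#[CX2] describes a carbon-carbon triple bond (an alkyne).
(A) has a nitrile (-C#N) but the triple bond is C#N, not C#C.
(B) has a nitrile (-C#N) but the triple bond is C#N, not C#C.
(C) contains an ethynyl group (-C#CH), which satisfies every atom and bond constraint.
So the answer is (C).

C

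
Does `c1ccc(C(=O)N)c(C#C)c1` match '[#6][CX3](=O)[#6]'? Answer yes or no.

No

The pattern [#6][CX3](=O)[#6] describes a carbonyl carbon (no H) flanked by two carbons — a ketone.
The closest candidate here is a primary amide (-C(=O)NH2), but one neighbour of the carbonyl carbon is N, not C. No other fragment satisfies the full query, so there is no match.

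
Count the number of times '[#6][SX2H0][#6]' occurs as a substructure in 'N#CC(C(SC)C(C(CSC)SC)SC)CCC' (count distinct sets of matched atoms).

[#6][SX2H0][#6] is the SMARTS for a thioether: an aliphatic sulfur bridging two carbons with no H on the sulfur.
The molecule carries 4 separate instances of a methylthio ether (-SCH3) meeting every constraint; each maps to a distinct set of atoms, giving 4 matches.

4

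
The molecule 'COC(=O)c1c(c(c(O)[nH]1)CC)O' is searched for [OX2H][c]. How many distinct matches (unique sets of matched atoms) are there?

2

[OX2H][c] is the SMARTS for a phenol: a hydroxyl oxygen attached to an aromatic carbon.
The molecule carries 2 separate instances of a hydroxyl group (-OH) meeting every constraint; each maps to a distinct set of atoms, giving 2 matches.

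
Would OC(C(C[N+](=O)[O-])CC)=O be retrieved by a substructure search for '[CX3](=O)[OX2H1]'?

Yes

The pattern [CX3](=O)[OX2H1] describes an sp2 carbon double-bonded to O and single-bonded to an -OH oxygen — a carboxylic acid.
The molecule carries a carboxylic acid group (-C(=O)OH), whose atoms satisfy every constraint of the query, so the pattern matches.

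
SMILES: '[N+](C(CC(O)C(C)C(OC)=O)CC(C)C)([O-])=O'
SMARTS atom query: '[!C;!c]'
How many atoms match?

Check the 17 heavy atoms by environment: 11× C → no; 4× O → match; 1× N (charge +1) → match; 1× O (charge -1) → match.
Summing the matching environments: 4 + 1 + 1 = 6 matching atoms.

6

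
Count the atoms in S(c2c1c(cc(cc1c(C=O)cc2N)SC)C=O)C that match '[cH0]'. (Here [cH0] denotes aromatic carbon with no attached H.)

7

The query [cH0] means: aromatic carbon with no attached hydrogen (substituted or ring-fusion).
Check the 19 heavy atoms by environment: 7× c (aromatic, H0) → match; 3× c (aromatic, H1) → no; 1× N (H2) → no; 2× S (H0) → no; 2× C (H3) → no; 2× C (H1) → no; 2× O (H0) → no.
That gives 7 matching atoms.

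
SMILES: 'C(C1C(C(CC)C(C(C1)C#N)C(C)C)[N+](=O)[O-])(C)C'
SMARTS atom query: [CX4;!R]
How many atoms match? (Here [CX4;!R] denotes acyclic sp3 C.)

The query [CX4;!R] means: aliphatic carbon with four total connections, not in a ring.
Check the 19 heavy atoms by environment: 6× C (X4, in 6-ring) → no; 8× C (X4, acyclic) → match; 1× N (charge +1, X3, acyclic) → no; 1× O (charge -1, X1, acyclic) → no; 1× O (X1, acyclic) → no; 1× C (X2, acyclic) → no; 1× N (X1, acyclic) → no.
That gives 8 matching atoms.

8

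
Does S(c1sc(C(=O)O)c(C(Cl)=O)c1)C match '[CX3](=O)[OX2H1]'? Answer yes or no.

The pattern [CX3](=O)[OX2H1] describes an sp2 carbon double-bonded to O and single-bonded to an -OH oxygen — a carboxylic acid.
The molecule carries a carboxylic acid group (-C(=O)OH), whose atoms satisfy every constraint of the query, so the pattern matches.

Yes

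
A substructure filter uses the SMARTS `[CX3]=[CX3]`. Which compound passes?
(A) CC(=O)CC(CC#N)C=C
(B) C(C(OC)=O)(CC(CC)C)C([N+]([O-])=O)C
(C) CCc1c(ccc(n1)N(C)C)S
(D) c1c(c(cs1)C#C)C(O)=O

A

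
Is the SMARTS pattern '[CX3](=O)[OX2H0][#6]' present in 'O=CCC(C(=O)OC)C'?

Yes

The pattern [CX3](=O)[OX2H0][#6] describes a carbonyl carbon bonded to an oxygen that is itself bonded to carbon (no H on that O) — an ester.
The molecule carries a methyl-ester group (-C(=O)OCH3), whose atoms satisfy every constraint of the query, so the pattern matches.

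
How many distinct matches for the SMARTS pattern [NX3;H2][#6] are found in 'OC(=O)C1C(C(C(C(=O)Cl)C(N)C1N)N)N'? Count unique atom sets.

4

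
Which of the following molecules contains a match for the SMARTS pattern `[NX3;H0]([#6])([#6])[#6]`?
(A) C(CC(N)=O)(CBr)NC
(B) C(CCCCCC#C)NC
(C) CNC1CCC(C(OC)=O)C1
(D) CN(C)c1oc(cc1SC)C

[NX3;H0]([#6])([#6])[#6] describes a trivalent nitrogen with no H, bonded to three carbons (a tertiary amine).
(A) has an N-methylamino group (-NHCH3) but the nitrogen still has one H (H1), not H0.
(B) has an N-methylamino group (-NHCH3) but the nitrogen still has one H (H1), not H0.
(C) has an N-methylamino group (-NHCH3) but the nitrogen still has one H (H1), not H0.
(D) contains a dimethylamino group (-N(CH3)2), which satisfies every atom and bond constraint.
So the answer is (D).

D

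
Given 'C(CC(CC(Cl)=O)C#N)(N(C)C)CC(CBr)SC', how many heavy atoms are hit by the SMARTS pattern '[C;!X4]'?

2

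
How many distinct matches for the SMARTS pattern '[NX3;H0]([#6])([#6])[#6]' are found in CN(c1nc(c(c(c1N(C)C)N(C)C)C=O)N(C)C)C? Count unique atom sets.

4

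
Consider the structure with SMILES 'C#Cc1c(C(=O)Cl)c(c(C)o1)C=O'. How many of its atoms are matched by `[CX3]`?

2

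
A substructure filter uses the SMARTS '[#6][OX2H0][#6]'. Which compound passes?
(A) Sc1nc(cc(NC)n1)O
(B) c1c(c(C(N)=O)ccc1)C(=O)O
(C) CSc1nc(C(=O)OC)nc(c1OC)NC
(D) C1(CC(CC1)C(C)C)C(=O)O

[#6][OX2H0][#6] describes an aliphatic oxygen bridging two carbons with no H on the oxygen (an ether).
(A) has a hydroxyl group (-OH) but the oxygen has H1, not H0 bridging two carbons.
(B) has a carboxylic acid group (-C(=O)OH) but the -OH oxygen has H1; the =O is OX1, not OX2.
(C) contains a methoxy ether (-OCH3), which satisfies every atom and bond constraint.
(D) has a carboxylic acid group (-C(=O)OH) but the -OH oxygen has H1; the =O is OX1, not OX2.
So the answer is (C).

C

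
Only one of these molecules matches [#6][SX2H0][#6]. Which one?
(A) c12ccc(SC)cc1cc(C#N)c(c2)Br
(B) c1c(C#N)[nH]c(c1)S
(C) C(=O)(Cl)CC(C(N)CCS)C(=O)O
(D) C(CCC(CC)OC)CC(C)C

A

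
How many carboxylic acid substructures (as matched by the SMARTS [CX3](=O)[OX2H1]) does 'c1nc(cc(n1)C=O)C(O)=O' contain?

1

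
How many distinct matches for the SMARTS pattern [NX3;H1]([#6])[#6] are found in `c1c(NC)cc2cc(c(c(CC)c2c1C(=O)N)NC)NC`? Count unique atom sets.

[NX3;H1]([#6])[#6] is the SMARTS for a secondary amine: a trivalent nitrogen with one H, bonded to two carbons.
The molecule carries 3 separate instances of an N-methylamino group (-NHCH3) meeting every constraint; each maps to a distinct set of atoms, giving 3 matches.

3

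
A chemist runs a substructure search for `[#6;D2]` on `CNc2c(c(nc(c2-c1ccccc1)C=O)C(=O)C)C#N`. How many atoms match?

7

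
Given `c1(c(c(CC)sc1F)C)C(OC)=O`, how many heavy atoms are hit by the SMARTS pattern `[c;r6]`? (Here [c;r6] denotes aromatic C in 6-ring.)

The query [c;r6] means: aromatic carbon that belongs to a six-membered ring.
Check the 13 heavy atoms by environment: 1× s (aromatic, in 5-ring) → no; 4× c (aromatic, in 5-ring) → no; 5× C (acyclic) → no; 2× O (acyclic) → no; 1× F (acyclic) → no.
No environment satisfies the query, so 0 matching atoms.

0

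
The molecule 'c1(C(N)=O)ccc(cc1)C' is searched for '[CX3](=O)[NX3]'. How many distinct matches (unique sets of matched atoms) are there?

1

[CX3](=O)[NX3] is the SMARTS for an amide: a carbonyl carbon bonded to a trivalent nitrogen.
Exactly one fragment in the molecule meets all constraints, giving 1 match.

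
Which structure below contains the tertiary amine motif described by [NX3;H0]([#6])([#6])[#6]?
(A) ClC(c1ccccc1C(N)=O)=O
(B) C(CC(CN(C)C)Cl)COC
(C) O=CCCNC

B

[NX3;H0]([#6])([#6])[#6] describes a trivalent nitrogen with no H, bonded to three carbons (a tertiary amine).
(A) has a primary amide (-C(=O)NH2) but the amide nitrogen has H2 and only one carbon neighbour.
(B) contains a dimethylamino group (-N(CH3)2), which satisfies every atom and bond constraint.
(C) has an N-methylamino group (-NHCH3) but the nitrogen still has one H (H1), not H0.
So the answer is (B).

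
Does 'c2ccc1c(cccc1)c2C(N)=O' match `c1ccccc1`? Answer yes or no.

Yes

The pattern c1ccccc1 describes six aromatic carbons in a ring — a benzene ring.
The required atom environment is present in the molecule, so the pattern matches.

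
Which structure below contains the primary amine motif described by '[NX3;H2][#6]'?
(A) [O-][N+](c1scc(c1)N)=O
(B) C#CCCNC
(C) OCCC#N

[NX3;H2][#6] describes a trivalent nitrogen with two H attached to carbon (a primary amine).
(A) contains a primary amino group (-NH2), which satisfies every atom and bond constraint.
(B) has an N-methylamino group (-NHCH3) but the nitrogen bears two carbons and only one H (H1), not H2.
(C) has a nitrile (-C#N) but the nitrogen is NX1 (triple-bonded), not NX3 with two H.
So the answer is (A).

A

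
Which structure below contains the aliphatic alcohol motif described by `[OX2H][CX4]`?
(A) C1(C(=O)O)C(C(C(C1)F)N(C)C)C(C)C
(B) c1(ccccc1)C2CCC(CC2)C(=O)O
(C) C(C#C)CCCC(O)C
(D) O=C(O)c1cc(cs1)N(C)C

[OX2H][CX4] describes a hydroxyl oxygen bound to an sp3 (X4) carbon (an aliphatic alcohol).
(A) has a carboxylic acid group (-C(=O)OH) but the -OH is on a CX3 carbonyl carbon, not a CX4 carbon.
(B) has a carboxylic acid group (-C(=O)OH) but the -OH is on a CX3 carbonyl carbon, not a CX4 carbon.
(C) contains a hydroxyl group (-OH), which satisfies every atom and bond constraint.
(D) has a carboxylic acid group (-C(=O)OH) but the -OH is on a CX3 carbonyl carbon, not a CX4 carbon.
So the answer is (C).

C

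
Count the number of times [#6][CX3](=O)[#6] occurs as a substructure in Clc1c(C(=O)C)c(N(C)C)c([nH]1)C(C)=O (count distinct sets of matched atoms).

[#6][CX3](=O)[#6] is the SMARTS for a ketone: a carbonyl carbon (no H) flanked by two carbons.
The molecule carries 2 separate instances of an acetyl/ketone group (-C(=O)CH3) meeting every constraint; each maps to a distinct set of atoms, giving 2 matches.

2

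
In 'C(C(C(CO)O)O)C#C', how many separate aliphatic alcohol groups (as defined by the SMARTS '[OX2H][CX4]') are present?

[OX2H][CX4] is the SMARTS for an aliphatic alcohol: a hydroxyl oxygen bound to an sp3 (X4) carbon.
The molecule carries 3 separate instances of a hydroxyl group (-OH) meeting every constraint; each maps to a distinct set of atoms, giving 3 matches.

3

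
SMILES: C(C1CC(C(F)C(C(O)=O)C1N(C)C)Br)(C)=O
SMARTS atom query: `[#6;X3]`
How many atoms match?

2

The query [#6;X3] means: any carbon (aromatic or not) with three total connections.
Check the 17 heavy atoms by environment: 9× C (X4) → no; 2× C (X3) → match; 2× O (X1) → no; 1× O (X2) → no; 1× N (X3) → no; 1× F (X1) → no; 1× Br (X1) → no.
That gives 2 matching atoms.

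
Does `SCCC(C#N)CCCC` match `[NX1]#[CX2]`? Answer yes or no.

Yes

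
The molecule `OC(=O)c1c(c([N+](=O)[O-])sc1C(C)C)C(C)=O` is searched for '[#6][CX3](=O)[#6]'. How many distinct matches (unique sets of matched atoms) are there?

[#6][CX3](=O)[#6] is the SMARTS for a ketone: a carbonyl carbon (no H) flanked by two carbons.
Exactly one fragment in the molecule meets all constraints, giving 1 match.

1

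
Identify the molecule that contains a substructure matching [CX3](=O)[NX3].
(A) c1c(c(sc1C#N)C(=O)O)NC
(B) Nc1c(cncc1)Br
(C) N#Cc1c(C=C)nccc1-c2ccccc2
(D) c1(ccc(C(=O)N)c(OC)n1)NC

[CX3](=O)[NX3] describes a carbonyl carbon bonded to a trivalent nitrogen (an amide).
(A) has a nitrile (-C#N) but the nitrile N is NX1 (triple-bonded), not NX3.
(B) has a primary amino group (-NH2) but the -NH2 is not attached to a carbonyl carbon.
(C) has a nitrile (-C#N) but the nitrile N is NX1 (triple-bonded), not NX3.
(D) contains a primary amide (-C(=O)NH2), which satisfies every atom and bond constraint.
So the answer is (D).

D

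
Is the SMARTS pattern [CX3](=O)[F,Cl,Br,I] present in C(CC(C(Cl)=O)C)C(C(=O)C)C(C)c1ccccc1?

Yes

The pattern [CX3](=O)[F,Cl,Br,I] describes a carbonyl carbon bonded to a halogen — an acyl halide.
The molecule carries an acyl chloride (-C(=O)Cl), whose atoms satisfy every constraint of the query, so the pattern matches.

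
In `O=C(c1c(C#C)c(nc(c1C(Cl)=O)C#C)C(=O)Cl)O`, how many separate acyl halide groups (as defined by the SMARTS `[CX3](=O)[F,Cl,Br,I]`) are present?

2

[CX3](=O)[F,Cl,Br,I] is the SMARTS for an acyl halide: a carbonyl carbon bonded to a halogen.
The molecule carries 2 separate instances of an acyl chloride (-C(=O)Cl) meeting every constraint; each maps to a distinct set of atoms, giving 2 matches.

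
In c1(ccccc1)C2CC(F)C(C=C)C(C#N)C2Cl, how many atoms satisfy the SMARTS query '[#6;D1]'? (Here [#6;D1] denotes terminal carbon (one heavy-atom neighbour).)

The query [#6;D1] means: carbon bonded to exactly one heavy atom.
Check the 18 heavy atoms by environment: 5× C (D3) → no; 3× C (D2) → no; 1× Cl (D1) → no; 1× c (aromatic, D3) → no; 5× c (aromatic, D2) → no; 1× N (D1) → no; 1× F (D1) → no; 1× C (D1) → match.
That gives 1 matching atom.

1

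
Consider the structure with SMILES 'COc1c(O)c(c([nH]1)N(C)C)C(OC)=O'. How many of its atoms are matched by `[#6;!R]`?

Check the 15 heavy atoms by environment: 1× n (aromatic, in 5-ring) → no; 4× c (aromatic, in 5-ring) → no; 4× O (acyclic) → no; 5× C (acyclic) → match; 1× N (acyclic) → no.
That gives 5 matching atoms.

5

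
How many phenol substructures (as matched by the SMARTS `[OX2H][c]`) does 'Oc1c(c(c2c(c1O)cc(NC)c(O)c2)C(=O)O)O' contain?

[OX2H][c] is the SMARTS for a phenol: a hydroxyl oxygen attached to an aromatic carbon.
The molecule carries 4 separate instances of a hydroxyl group (-OH) meeting every constraint; each maps to a distinct set of atoms, giving 4 matches.

4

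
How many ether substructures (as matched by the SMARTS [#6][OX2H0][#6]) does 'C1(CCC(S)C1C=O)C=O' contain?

[#6][OX2H0][#6] is the SMARTS for an ether: an aliphatic oxygen bridging two carbons with no H on the oxygen.
No fragment in the molecule satisfies every constraint, giving 0 matches.

0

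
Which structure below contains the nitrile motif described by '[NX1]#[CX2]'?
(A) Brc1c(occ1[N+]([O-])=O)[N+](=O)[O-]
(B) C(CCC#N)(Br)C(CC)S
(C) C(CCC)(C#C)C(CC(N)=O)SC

[NX1]#[CX2] describes a nitrogen triple-bonded to a two-connected carbon (a nitrile).
(A) has a nitro group (-[N+](=O)[O-]) but there is no C#N triple bond.
(B) contains a nitrile (-C#N), which satisfies every atom and bond constraint.
(C) has a primary amide (-C(=O)NH2) but the nitrogen is NX3, not NX1.
So the answer is (B).

B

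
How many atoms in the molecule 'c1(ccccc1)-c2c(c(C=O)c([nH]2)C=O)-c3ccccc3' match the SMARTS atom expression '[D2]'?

Check the 21 heavy atoms by environment: 1× n (aromatic, D2) → match; 6× c (aromatic, D3) → no; 10× c (aromatic, D2) → match; 2× C (D2) → match; 2× O (D1) → no.
Summing the matching environments: 1 + 10 + 2 = 13 matching atoms.

13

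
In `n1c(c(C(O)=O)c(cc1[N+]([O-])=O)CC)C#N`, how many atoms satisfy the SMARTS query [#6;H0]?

6

The query [#6;H0] means: any carbon with no attached hydrogen.
Check the 16 heavy atoms by environment: 1× n (aromatic, H0) → no; 4× c (aromatic, H0) → match; 1× c (aromatic, H1) → no; 2× C (H0) → match; 2× O (H0) → no; 1× O (H1) → no; 1× N (charge +1, H0) → no; 1× O (charge -1, H0) → no; 1× N (H0) → no; 1× C (H2) → no; 1× C (H3) → no.
Summing the matching environments: 4 + 2 = 6 matching atoms.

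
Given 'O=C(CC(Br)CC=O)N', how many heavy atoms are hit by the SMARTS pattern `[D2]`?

The query [D2] means: atom with exactly two heavy-atom neighbours.
Check the 9 heavy atoms by environment: 3× C (D2) → match; 2× C (D3) → no; 1× Br (D1) → no; 2× O (D1) → no; 1× N (D1) → no.
That gives 3 matching atoms.

3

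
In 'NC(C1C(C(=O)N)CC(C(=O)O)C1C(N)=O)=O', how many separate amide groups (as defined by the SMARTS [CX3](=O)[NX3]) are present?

3

[CX3](=O)[NX3] is the SMARTS for an amide: a carbonyl carbon bonded to a trivalent nitrogen.
The molecule carries 3 separate instances of a primary amide (-C(=O)NH2) meeting every constraint; each maps to a distinct set of atoms, giving 3 matches.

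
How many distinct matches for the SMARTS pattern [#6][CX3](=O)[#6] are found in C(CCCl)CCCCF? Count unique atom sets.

0

[#6][CX3](=O)[#6] is the SMARTS for a ketone: a carbonyl carbon (no H) flanked by two carbons.
No fragment in the molecule satisfies every constraint, giving 0 matches.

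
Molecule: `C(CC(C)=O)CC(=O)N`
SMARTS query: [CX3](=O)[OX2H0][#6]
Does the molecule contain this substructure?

The pattern [CX3](=O)[OX2H0][#6] describes a carbonyl carbon bonded to an oxygen that is itself bonded to carbon (no H on that O) — an ester.
The closest candidate here is a primary amide (-C(=O)NH2), but the carbonyl is bonded to N, not to an O-C linkage. No other fragment satisfies the full query, so there is no match.

No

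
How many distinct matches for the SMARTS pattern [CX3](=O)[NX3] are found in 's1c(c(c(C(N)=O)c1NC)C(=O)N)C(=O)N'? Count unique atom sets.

[CX3](=O)[NX3] is the SMARTS for an amide: a carbonyl carbon bonded to a trivalent nitrogen.
The molecule carries 3 separate instances of a primary amide (-C(=O)NH2) meeting every constraint; each maps to a distinct set of atoms, giving 3 matches.

3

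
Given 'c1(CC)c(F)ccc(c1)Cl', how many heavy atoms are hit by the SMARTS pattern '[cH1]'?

3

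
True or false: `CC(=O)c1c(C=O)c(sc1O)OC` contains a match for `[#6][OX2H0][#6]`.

True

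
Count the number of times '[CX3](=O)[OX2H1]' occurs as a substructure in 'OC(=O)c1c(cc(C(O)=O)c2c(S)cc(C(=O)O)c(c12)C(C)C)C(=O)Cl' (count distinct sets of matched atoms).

[CX3](=O)[OX2H1] is the SMARTS for a carboxylic acid: an sp2 carbon double-bonded to O and single-bonded to an -OH oxygen.
The molecule carries 3 separate instances of a carboxylic acid group (-C(=O)OH) meeting every constraint; each maps to a distinct set of atoms, giving 3 matches.

3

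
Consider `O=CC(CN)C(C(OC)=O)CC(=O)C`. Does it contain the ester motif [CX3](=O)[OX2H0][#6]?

Yes

The pattern [CX3](=O)[OX2H0][#6] describes a carbonyl carbon bonded to an oxygen that is itself bonded to carbon (no H on that O) — an ester.
The molecule carries a methyl-ester group (-C(=O)OCH3), whose atoms satisfy every constraint of the query, so the pattern matches.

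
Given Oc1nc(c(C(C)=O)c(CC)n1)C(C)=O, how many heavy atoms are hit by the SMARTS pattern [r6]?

The query [r6] means: r6 matches atoms in a six-membered ring.
Check the 15 heavy atoms by environment: 2× n (aromatic, in 6-ring) → match; 4× c (aromatic, in 6-ring) → match; 6× C (acyclic) → no; 3× O (acyclic) → no.
Summing the matching environments: 2 + 4 = 6 matching atoms.

6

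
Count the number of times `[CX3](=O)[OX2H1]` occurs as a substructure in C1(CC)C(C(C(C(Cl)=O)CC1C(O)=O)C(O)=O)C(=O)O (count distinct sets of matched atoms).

[CX3](=O)[OX2H1] is the SMARTS for a carboxylic acid: an sp2 carbon double-bonded to O and single-bonded to an -OH oxygen.
The molecule carries 3 separate instances of a carboxylic acid group (-C(=O)OH) meeting every constraint; each maps to a distinct set of atoms, giving 3 matches.

3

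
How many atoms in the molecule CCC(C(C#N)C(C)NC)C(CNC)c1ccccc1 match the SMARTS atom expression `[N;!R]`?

3

The query [N;!R] means: aliphatic nitrogen not in a ring.
Check the 20 heavy atoms by environment: 11× C (acyclic) → no; 3× N (acyclic) → match; 6× c (aromatic, in 6-ring) → no.
That gives 3 matching atoms.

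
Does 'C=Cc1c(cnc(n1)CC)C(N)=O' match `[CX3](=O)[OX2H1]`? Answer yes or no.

No

The pattern [CX3](=O)[OX2H1] describes an sp2 carbon double-bonded to O and single-bonded to an -OH oxygen — a carboxylic acid.
The closest candidate here is a primary amide (-C(=O)NH2), but the carbonyl is bonded to N, not to an -OH oxygen. No other fragment satisfies the full query, so there is no match.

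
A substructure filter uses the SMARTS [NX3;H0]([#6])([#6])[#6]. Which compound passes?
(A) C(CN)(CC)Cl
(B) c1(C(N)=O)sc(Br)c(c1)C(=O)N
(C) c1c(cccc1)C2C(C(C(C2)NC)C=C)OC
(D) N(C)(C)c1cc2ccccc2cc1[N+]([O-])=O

D

[NX3;H0]([#6])([#6])[#6] describes a trivalent nitrogen with no H, bonded to three carbons (a tertiary amine).
(A) has a primary amino group (-NH2) but the nitrogen has H2, not H0 with three carbons.
(B) has a primary amide (-C(=O)NH2) but the amide nitrogen has H2 and only one carbon neighbour.
(C) has an N-methylamino group (-NHCH3) but the nitrogen still has one H (H1), not H0.
(D) contains a dimethylamino group (-N(CH3)2), which satisfies every atom and bond constraint.
So the answer is (D).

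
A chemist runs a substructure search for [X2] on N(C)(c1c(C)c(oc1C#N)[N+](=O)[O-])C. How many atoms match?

2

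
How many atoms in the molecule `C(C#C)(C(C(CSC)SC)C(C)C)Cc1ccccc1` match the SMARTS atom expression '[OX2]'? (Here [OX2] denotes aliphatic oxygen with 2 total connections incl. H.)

0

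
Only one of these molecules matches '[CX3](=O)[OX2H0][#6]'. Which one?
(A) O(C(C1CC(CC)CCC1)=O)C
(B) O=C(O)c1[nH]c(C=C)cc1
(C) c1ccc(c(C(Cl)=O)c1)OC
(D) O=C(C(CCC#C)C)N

[CX3](=O)[OX2H0][#6] describes a carbonyl carbon bonded to an oxygen that is itself bonded to carbon (no H on that O) (an ester).
(A) contains a methyl-ester group (-C(=O)OCH3), which satisfies every atom and bond constraint.
(B) has a carboxylic acid group (-C(=O)OH) but the singly-bonded O carries H (OX2H1, not H0).
(C) has a methoxy ether (-OCH3) but the ether oxygen is not adjacent to a C=O carbon.
(D) has a primary amide (-C(=O)NH2) but the carbonyl is bonded to N, not to an O-C linkage.
So the answer is (A).

A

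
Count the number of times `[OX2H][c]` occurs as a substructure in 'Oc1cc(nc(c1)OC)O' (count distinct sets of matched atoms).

2

[OX2H][c] is the SMARTS for a phenol: a hydroxyl oxygen attached to an aromatic carbon.
The molecule carries 2 separate instances of a hydroxyl group (-OH) meeting every constraint; each maps to a distinct set of atoms, giving 2 matches.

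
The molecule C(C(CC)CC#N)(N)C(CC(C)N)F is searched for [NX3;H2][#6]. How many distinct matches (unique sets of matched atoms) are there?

2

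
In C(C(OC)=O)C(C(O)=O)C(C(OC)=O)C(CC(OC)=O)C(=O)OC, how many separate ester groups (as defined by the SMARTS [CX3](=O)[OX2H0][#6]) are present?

[CX3](=O)[OX2H0][#6] is the SMARTS for an ester: a carbonyl carbon bonded to an oxygen that is itself bonded to carbon (no H on that O).
The molecule carries 4 separate instances of a methyl-ester group (-C(=O)OCH3) meeting every constraint; each maps to a distinct set of atoms, giving 4 matches.

4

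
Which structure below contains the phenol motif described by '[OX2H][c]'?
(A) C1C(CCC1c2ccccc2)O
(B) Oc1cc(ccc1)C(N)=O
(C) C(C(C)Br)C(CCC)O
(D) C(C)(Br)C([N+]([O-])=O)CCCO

B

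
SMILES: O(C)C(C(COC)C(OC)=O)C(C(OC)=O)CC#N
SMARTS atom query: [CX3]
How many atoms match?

2

The query [CX3] means: C with X3: aliphatic carbon with exactly 3 total connections.
Check the 19 heavy atoms by environment: 9× C (X4) → no; 4× O (X2) → no; 2× C (X3) → match; 2× O (X1) → no; 1× C (X2) → no; 1× N (X1) → no.
That gives 2 matching atoms.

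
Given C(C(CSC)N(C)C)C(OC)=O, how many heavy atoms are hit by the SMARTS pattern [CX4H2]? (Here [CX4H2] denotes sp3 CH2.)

2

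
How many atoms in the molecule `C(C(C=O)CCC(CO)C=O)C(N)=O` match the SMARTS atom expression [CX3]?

3

The query [CX3] means: C with X3: aliphatic carbon with exactly 3 total connections.
Check the 14 heavy atoms by environment: 6× C (X4) → no; 3× C (X3) → match; 3× O (X1) → no; 1× N (X3) → no; 1× O (X2) → no.
That gives 3 matching atoms.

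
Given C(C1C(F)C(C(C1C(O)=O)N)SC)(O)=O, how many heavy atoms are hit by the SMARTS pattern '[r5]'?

5

Check the 15 heavy atoms by environment: 5× C (in 5-ring) → match; 1× F (acyclic) → no; 3× C (acyclic) → no; 4× O (acyclic) → no; 1× S (acyclic) → no; 1× N (acyclic) → no.
That gives 5 matching atoms.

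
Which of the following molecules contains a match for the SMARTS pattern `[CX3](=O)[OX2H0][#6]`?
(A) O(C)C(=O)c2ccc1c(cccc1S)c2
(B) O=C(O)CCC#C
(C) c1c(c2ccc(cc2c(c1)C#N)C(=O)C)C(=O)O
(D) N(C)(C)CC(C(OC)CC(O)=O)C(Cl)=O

A

[CX3](=O)[OX2H0][#6] describes a carbonyl carbon bonded to an oxygen that is itself bonded to carbon (no H on that O) (an ester).
(A) contains a methyl-ester group (-C(=O)OCH3), which satisfies every atom and bond constraint.
(B) has a carboxylic acid group (-C(=O)OH) but the singly-bonded O carries H (OX2H1, not H0).
(C) has a carboxylic acid group (-C(=O)OH) but the singly-bonded O carries H (OX2H1, not H0).
(D) has a carboxylic acid group (-C(=O)OH) but the singly-bonded O carries H (OX2H1, not H0).
So the answer is (A).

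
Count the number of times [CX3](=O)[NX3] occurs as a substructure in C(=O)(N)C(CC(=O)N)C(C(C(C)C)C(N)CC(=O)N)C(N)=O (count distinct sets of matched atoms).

4

[CX3](=O)[NX3] is the SMARTS for an amide: a carbonyl carbon bonded to a trivalent nitrogen.
The molecule carries 4 separate instances of a primary amide (-C(=O)NH2) meeting every constraint; each maps to a distinct set of atoms, giving 4 matches.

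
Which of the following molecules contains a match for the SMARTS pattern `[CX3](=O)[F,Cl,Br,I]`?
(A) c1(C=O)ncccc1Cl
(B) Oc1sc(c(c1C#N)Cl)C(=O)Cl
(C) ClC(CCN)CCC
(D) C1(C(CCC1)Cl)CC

B

[CX3](=O)[F,Cl,Br,I] describes a carbonyl carbon bonded to a halogen (an acyl halide).
(A) has a chloro substituent but the Cl is not on a carbonyl carbon.
(B) contains an acyl chloride (-C(=O)Cl), which satisfies every atom and bond constraint.
(C) has a chloro substituent but the Cl is not on a carbonyl carbon.
(D) has a chloro substituent but the Cl is not on a carbonyl carbon.
So the answer is (B).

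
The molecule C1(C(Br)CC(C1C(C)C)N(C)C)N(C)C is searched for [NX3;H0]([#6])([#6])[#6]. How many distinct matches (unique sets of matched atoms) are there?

2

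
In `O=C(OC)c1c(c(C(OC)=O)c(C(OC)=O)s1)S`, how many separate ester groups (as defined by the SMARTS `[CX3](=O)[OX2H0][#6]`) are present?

3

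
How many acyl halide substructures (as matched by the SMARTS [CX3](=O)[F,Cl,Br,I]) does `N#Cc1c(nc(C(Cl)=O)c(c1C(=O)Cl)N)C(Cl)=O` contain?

3

[CX3](=O)[F,Cl,Br,I] is the SMARTS for an acyl halide: a carbonyl carbon bonded to a halogen.
The molecule carries 3 separate instances of an acyl chloride (-C(=O)Cl) meeting every constraint; each maps to a distinct set of atoms, giving 3 matches.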